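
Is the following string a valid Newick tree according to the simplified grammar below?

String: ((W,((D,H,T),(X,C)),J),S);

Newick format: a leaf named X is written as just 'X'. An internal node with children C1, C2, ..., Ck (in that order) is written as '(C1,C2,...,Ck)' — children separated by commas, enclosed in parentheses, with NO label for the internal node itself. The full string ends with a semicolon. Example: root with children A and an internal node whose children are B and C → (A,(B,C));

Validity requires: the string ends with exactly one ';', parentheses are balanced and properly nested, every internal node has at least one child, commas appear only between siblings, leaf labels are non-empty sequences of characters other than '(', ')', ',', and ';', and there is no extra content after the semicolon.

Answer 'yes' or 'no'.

Input: ((W,((D,H,T),(X,C)),J),S);
Paren balance: 5 '(' vs 5 ')' OK
Ends with single ';': True
Full parse: OK
Valid: True

Answer: yes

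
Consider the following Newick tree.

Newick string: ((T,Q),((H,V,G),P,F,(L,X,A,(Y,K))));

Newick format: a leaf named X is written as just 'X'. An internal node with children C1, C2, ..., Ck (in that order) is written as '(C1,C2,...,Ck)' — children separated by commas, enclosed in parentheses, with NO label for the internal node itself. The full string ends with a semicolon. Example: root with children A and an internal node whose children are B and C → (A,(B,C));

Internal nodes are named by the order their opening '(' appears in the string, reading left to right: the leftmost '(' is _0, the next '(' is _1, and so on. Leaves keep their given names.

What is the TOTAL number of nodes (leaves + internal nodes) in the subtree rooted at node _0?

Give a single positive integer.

Newick: ((T,Q),((H,V,G),P,F,(L,X,A,(Y,K))));
Locate _0: it is the '(' at position 0 (the 1st '(' reading left to right).
Query: subtree rooted at _0
_0: subtree_size = 1 + 17
  _1: subtree_size = 1 + 2
    T: subtree_size = 1 + 0
    Q: subtree_size = 1 + 0
  _2: subtree_size = 1 + 13
    _3: subtree_size = 1 + 3
      H: subtree_size = 1 + 0
      V: subtree_size = 1 + 0
      G: subtree_size = 1 + 0
    P: subtree_size = 1 + 0
    F: subtree_size = 1 + 0
    _4: subtree_size = 1 + 6
      L: subtree_size = 1 + 0
      X: subtree_size = 1 + 0
      A: subtree_size = 1 + 0
      _5: subtree_size = 1 + 2
        Y: subtree_size = 1 + 0
        K: subtree_size = 1 + 0
Total subtree size of _0: 18

Answer: 18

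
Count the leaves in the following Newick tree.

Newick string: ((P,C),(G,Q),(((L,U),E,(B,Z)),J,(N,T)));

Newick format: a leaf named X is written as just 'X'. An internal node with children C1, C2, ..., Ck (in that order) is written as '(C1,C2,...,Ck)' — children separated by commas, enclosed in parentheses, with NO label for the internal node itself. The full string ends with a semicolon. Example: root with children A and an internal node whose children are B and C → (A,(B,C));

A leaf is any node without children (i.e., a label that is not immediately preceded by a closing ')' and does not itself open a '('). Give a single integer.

Answer: 12

Derivation:
Newick: ((P,C),(G,Q),(((L,U),E,(B,Z)),J,(N,T)));
Scan left-to-right; a leaf is any maximal label run not followed by '(':
  pos 2: leaf 'P' → count = 1
  pos 4: leaf 'C' → count = 2
  pos 8: leaf 'G' → count = 3
  pos 10: leaf 'Q' → count = 4
  pos 16: leaf 'L' → count = 5
  pos 18: leaf 'U' → count = 6
  pos 21: leaf 'E' → count = 7
  pos 24: leaf 'B' → count = 8
  pos 26: leaf 'Z' → count = 9
  pos 30: leaf 'J' → count = 10
  pos 33: leaf 'N' → count = 11
  pos 35: leaf 'T' → count = 12
Total leaves: 12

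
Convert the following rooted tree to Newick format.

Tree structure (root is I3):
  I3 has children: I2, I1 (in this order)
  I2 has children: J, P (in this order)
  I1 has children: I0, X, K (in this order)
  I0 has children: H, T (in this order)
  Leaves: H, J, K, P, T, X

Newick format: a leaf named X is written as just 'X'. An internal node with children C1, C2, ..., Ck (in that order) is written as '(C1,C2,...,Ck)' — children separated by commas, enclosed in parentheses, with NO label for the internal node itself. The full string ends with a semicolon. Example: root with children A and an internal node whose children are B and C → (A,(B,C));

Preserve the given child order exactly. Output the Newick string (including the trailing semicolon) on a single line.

Answer: ((J,P),((H,T),X,K));

Derivation:
internal I3 with children ['I2', 'I1']
  internal I2 with children ['J', 'P']
    leaf 'J' → 'J'
    leaf 'P' → 'P'
  → '(J,P)'
  internal I1 with children ['I0', 'X', 'K']
    internal I0 with children ['H', 'T']
      leaf 'H' → 'H'
      leaf 'T' → 'T'
    → '(H,T)'
    leaf 'X' → 'X'
    leaf 'K' → 'K'
  → '((H,T),X,K)'
→ '((J,P),((H,T),X,K))'
Final: ((J,P),((H,T),X,K));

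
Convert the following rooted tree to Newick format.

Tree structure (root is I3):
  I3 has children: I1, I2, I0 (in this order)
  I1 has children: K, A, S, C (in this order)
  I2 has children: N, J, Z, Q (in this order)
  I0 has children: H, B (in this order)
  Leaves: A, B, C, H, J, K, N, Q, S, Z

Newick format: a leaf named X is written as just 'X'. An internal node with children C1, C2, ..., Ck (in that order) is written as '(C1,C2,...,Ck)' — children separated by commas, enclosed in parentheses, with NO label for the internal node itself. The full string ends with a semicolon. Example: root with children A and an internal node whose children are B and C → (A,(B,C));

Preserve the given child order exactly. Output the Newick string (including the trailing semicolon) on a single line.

internal I3 with children ['I1', 'I2', 'I0']
  internal I1 with children ['K', 'A', 'S', 'C']
    leaf 'K' → 'K'
    leaf 'A' → 'A'
    leaf 'S' → 'S'
    leaf 'C' → 'C'
  → '(K,A,S,C)'
  internal I2 with children ['N', 'J', 'Z', 'Q']
    leaf 'N' → 'N'
    leaf 'J' → 'J'
    leaf 'Z' → 'Z'
    leaf 'Q' → 'Q'
  → '(N,J,Z,Q)'
  internal I0 with children ['H', 'B']
    leaf 'H' → 'H'
    leaf 'B' → 'B'
  → '(H,B)'
→ '((K,A,S,C),(N,J,Z,Q),(H,B))'
Final: ((K,A,S,C),(N,J,Z,Q),(H,B));

Answer: ((K,A,S,C),(N,J,Z,Q),(H,B));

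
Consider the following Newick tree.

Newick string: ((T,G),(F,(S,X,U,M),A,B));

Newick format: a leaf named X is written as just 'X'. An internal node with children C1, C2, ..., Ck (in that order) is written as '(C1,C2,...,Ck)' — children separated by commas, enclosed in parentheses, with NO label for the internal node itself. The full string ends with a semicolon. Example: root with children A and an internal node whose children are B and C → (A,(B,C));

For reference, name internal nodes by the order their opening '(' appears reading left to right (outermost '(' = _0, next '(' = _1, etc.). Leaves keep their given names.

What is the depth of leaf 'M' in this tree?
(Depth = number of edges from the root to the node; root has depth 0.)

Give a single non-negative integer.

Newick: ((T,G),(F,(S,X,U,M),A,B));
Naming internals by '(' encounter order: outermost '(' = _0, next = _1, ...
Query node: M
Path from root: _0 -> _2 -> _3 -> M
Depth of M: 3 (number of edges from root)

Answer: 3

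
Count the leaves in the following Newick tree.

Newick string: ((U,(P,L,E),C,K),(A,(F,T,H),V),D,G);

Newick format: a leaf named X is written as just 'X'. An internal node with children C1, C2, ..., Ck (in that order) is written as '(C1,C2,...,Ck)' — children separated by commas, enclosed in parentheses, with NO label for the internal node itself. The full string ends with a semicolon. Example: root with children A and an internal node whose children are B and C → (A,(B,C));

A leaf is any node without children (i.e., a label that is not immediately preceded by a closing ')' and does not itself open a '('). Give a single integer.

Answer: 13

Derivation:
Newick: ((U,(P,L,E),C,K),(A,(F,T,H),V),D,G);
Scan left-to-right; a leaf is any maximal label run not followed by '(':
  pos 2: leaf 'U' → count = 1
  pos 5: leaf 'P' → count = 2
  pos 7: leaf 'L' → count = 3
  pos 9: leaf 'E' → count = 4
  pos 12: leaf 'C' → count = 5
  pos 14: leaf 'K' → count = 6
  pos 18: leaf 'A' → count = 7
  pos 21: leaf 'F' → count = 8
  pos 23: leaf 'T' → count = 9
  pos 25: leaf 'H' → count = 10
  pos 28: leaf 'V' → count = 11
  pos 31: leaf 'D' → count = 12
  pos 33: leaf 'G' → count = 13
Total leaves: 13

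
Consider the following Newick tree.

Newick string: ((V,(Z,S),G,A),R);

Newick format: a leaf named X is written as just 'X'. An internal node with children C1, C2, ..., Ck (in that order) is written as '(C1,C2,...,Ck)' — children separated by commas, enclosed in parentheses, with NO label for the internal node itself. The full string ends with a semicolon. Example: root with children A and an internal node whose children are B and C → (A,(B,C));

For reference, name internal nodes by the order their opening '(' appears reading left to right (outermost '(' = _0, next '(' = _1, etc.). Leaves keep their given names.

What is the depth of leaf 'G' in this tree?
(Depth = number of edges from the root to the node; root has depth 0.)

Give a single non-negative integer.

Answer: 2

Derivation:
Newick: ((V,(Z,S),G,A),R);
Naming internals by '(' encounter order: outermost '(' = _0, next = _1, ...
Query node: G
Path from root: _0 -> _1 -> G
Depth of G: 2 (number of edges from root)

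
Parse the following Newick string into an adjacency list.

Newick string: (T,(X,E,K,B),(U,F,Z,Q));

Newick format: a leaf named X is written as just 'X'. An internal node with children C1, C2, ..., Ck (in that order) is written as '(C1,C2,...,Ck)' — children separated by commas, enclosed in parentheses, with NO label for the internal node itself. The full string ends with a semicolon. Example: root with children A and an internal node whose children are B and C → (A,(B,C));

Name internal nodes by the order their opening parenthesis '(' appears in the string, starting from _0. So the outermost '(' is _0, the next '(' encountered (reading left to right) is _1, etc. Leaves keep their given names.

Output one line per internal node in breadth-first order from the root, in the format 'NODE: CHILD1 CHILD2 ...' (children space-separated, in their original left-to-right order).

Input: (T,(X,E,K,B),(U,F,Z,Q));
Scanning left-to-right, naming '(' by encounter order:
  pos 0: '(' -> open internal node _0 (depth 1)
  pos 3: '(' -> open internal node _1 (depth 2)
  pos 11: ')' -> close internal node _1 (now at depth 1)
  pos 13: '(' -> open internal node _2 (depth 2)
  pos 21: ')' -> close internal node _2 (now at depth 1)
  pos 22: ')' -> close internal node _0 (now at depth 0)
Total internal nodes: 3
BFS adjacency from root:
  _0: T _1 _2
  _1: X E K B
  _2: U F Z Q

Answer: _0: T _1 _2
_1: X E K B
_2: U F Z Q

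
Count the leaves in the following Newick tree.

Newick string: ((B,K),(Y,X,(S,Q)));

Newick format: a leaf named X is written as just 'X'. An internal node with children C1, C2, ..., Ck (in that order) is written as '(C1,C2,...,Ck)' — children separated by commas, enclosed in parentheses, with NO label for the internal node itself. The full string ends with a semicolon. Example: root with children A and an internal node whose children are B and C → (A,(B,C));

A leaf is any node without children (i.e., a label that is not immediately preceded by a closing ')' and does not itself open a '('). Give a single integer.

Newick: ((B,K),(Y,X,(S,Q)));
Scan left-to-right; a leaf is any maximal label run not followed by '(':
  pos 2: leaf 'B' → count = 1
  pos 4: leaf 'K' → count = 2
  pos 8: leaf 'Y' → count = 3
  pos 10: leaf 'X' → count = 4
  pos 13: leaf 'S' → count = 5
  pos 15: leaf 'Q' → count = 6
Total leaves: 6

Answer: 6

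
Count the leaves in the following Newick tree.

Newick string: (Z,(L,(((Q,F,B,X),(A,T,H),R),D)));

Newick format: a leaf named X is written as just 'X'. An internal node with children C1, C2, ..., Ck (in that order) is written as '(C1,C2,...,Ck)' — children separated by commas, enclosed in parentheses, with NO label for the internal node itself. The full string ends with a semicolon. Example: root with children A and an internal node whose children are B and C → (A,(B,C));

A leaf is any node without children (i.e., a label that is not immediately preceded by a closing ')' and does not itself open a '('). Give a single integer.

Newick: (Z,(L,(((Q,F,B,X),(A,T,H),R),D)));
Scan left-to-right; a leaf is any maximal label run not followed by '(':
  pos 1: leaf 'Z' → count = 1
  pos 4: leaf 'L' → count = 2
  pos 9: leaf 'Q' → count = 3
  pos 11: leaf 'F' → count = 4
  pos 13: leaf 'B' → count = 5
  pos 15: leaf 'X' → count = 6
  pos 19: leaf 'A' → count = 7
  pos 21: leaf 'T' → count = 8
  pos 23: leaf 'H' → count = 9
  pos 26: leaf 'R' → count = 10
  pos 29: leaf 'D' → count = 11
Total leaves: 11

Answer: 11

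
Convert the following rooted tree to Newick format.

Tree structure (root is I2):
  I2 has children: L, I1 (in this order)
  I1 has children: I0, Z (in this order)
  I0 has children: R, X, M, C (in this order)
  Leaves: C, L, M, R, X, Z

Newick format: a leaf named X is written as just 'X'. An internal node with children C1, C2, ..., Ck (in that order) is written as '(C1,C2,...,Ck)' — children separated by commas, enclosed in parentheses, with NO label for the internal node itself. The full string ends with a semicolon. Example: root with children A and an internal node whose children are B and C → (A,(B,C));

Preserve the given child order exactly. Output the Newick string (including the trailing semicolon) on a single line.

Answer: (L,((R,X,M,C),Z));

Derivation:
internal I2 with children ['L', 'I1']
  leaf 'L' → 'L'
  internal I1 with children ['I0', 'Z']
    internal I0 with children ['R', 'X', 'M', 'C']
      leaf 'R' → 'R'
      leaf 'X' → 'X'
      leaf 'M' → 'M'
      leaf 'C' → 'C'
    → '(R,X,M,C)'
    leaf 'Z' → 'Z'
  → '((R,X,M,C),Z)'
→ '(L,((R,X,M,C),Z))'
Final: (L,((R,X,M,C),Z));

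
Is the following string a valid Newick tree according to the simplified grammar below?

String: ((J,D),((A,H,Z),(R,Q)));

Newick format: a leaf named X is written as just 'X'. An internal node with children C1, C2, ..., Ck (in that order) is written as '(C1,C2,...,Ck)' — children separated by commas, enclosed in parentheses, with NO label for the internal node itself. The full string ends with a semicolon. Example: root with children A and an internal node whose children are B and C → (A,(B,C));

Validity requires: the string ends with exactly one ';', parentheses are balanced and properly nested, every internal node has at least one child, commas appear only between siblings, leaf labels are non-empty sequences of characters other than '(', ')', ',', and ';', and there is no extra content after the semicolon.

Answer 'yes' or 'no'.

Answer: yes

Derivation:
Input: ((J,D),((A,H,Z),(R,Q)));
Paren balance: 5 '(' vs 5 ')' OK
Ends with single ';': True
Full parse: OK
Valid: True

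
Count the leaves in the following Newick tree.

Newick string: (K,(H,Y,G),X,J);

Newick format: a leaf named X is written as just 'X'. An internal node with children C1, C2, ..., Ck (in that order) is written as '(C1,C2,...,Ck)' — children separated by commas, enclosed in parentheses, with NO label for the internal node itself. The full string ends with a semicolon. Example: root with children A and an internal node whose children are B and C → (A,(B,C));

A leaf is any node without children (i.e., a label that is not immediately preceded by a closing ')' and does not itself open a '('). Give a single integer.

Answer: 6

Derivation:
Newick: (K,(H,Y,G),X,J);
Scan left-to-right; a leaf is any maximal label run not followed by '(':
  pos 1: leaf 'K' → count = 1
  pos 4: leaf 'H' → count = 2
  pos 6: leaf 'Y' → count = 3
  pos 8: leaf 'G' → count = 4
  pos 11: leaf 'X' → count = 5
  pos 13: leaf 'J' → count = 6
Total leaves: 6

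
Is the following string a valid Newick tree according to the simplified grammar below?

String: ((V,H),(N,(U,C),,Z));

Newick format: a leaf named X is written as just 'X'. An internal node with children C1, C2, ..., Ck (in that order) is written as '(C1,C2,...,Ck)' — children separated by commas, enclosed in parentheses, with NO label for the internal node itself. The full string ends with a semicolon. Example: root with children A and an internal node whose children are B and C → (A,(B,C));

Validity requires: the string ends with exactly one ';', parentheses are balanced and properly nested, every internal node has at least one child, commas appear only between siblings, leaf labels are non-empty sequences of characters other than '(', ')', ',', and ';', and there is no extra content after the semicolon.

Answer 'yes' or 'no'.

Input: ((V,H),(N,(U,C),,Z));
Paren balance: 4 '(' vs 4 ')' OK
Ends with single ';': True
Full parse: FAILS (empty leaf label at pos 16)
Valid: False

Answer: no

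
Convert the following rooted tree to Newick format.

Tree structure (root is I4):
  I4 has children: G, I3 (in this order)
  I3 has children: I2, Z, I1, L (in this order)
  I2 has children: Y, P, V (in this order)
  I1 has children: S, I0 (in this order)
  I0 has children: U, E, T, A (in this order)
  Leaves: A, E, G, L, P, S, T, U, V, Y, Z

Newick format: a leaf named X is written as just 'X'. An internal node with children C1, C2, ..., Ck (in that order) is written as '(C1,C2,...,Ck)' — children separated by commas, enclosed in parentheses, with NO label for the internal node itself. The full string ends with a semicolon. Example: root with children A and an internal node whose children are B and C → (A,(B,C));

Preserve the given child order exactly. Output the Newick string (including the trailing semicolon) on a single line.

internal I4 with children ['G', 'I3']
  leaf 'G' → 'G'
  internal I3 with children ['I2', 'Z', 'I1', 'L']
    internal I2 with children ['Y', 'P', 'V']
      leaf 'Y' → 'Y'
      leaf 'P' → 'P'
      leaf 'V' → 'V'
    → '(Y,P,V)'
    leaf 'Z' → 'Z'
    internal I1 with children ['S', 'I0']
      leaf 'S' → 'S'
      internal I0 with children ['U', 'E', 'T', 'A']
        leaf 'U' → 'U'
        leaf 'E' → 'E'
        leaf 'T' → 'T'
        leaf 'A' → 'A'
      → '(U,E,T,A)'
    → '(S,(U,E,T,A))'
    leaf 'L' → 'L'
  → '((Y,P,V),Z,(S,(U,E,T,A)),L)'
→ '(G,((Y,P,V),Z,(S,(U,E,T,A)),L))'
Final: (G,((Y,P,V),Z,(S,(U,E,T,A)),L));

Answer: (G,((Y,P,V),Z,(S,(U,E,T,A)),L));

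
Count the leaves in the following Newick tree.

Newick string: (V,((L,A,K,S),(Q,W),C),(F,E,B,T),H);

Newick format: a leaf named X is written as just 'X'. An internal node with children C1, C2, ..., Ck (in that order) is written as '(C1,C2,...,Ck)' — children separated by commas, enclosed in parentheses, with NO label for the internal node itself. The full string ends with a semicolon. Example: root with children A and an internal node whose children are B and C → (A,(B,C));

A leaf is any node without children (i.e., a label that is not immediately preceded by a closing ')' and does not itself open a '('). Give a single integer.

Newick: (V,((L,A,K,S),(Q,W),C),(F,E,B,T),H);
Scan left-to-right; a leaf is any maximal label run not followed by '(':
  pos 1: leaf 'V' → count = 1
  pos 5: leaf 'L' → count = 2
  pos 7: leaf 'A' → count = 3
  pos 9: leaf 'K' → count = 4
  pos 11: leaf 'S' → count = 5
  pos 15: leaf 'Q' → count = 6
  pos 17: leaf 'W' → count = 7
  pos 20: leaf 'C' → count = 8
  pos 24: leaf 'F' → count = 9
  pos 26: leaf 'E' → count = 10
  pos 28: leaf 'B' → count = 11
  pos 30: leaf 'T' → count = 12
  pos 33: leaf 'H' → count = 13
Total leaves: 13

Answer: 13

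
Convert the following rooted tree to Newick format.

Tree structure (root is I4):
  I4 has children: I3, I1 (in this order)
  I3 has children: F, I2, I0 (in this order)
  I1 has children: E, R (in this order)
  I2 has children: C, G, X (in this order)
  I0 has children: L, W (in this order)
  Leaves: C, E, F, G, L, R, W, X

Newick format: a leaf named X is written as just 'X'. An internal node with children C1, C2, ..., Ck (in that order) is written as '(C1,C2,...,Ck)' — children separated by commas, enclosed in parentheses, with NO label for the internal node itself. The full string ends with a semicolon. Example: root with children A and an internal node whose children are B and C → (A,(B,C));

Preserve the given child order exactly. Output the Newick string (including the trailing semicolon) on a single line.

internal I4 with children ['I3', 'I1']
  internal I3 with children ['F', 'I2', 'I0']
    leaf 'F' → 'F'
    internal I2 with children ['C', 'G', 'X']
      leaf 'C' → 'C'
      leaf 'G' → 'G'
      leaf 'X' → 'X'
    → '(C,G,X)'
    internal I0 with children ['L', 'W']
      leaf 'L' → 'L'
      leaf 'W' → 'W'
    → '(L,W)'
  → '(F,(C,G,X),(L,W))'
  internal I1 with children ['E', 'R']
    leaf 'E' → 'E'
    leaf 'R' → 'R'
  → '(E,R)'
→ '((F,(C,G,X),(L,W)),(E,R))'
Final: ((F,(C,G,X),(L,W)),(E,R));

Answer: ((F,(C,G,X),(L,W)),(E,R));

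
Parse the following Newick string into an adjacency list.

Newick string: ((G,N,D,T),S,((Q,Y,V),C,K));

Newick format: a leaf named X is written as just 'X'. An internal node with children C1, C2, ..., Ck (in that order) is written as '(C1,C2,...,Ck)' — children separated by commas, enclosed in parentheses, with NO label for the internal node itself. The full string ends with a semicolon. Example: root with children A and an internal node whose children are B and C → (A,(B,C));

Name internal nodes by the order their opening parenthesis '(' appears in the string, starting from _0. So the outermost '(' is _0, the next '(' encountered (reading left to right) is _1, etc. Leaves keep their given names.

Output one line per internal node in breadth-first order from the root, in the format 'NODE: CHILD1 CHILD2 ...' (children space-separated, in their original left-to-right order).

Input: ((G,N,D,T),S,((Q,Y,V),C,K));
Scanning left-to-right, naming '(' by encounter order:
  pos 0: '(' -> open internal node _0 (depth 1)
  pos 1: '(' -> open internal node _1 (depth 2)
  pos 9: ')' -> close internal node _1 (now at depth 1)
  pos 13: '(' -> open internal node _2 (depth 2)
  pos 14: '(' -> open internal node _3 (depth 3)
  pos 20: ')' -> close internal node _3 (now at depth 2)
  pos 25: ')' -> close internal node _2 (now at depth 1)
  pos 26: ')' -> close internal node _0 (now at depth 0)
Total internal nodes: 4
BFS adjacency from root:
  _0: _1 S _2
  _1: G N D T
  _2: _3 C K
  _3: Q Y V

Answer: _0: _1 S _2
_1: G N D T
_2: _3 C K
_3: Q Y V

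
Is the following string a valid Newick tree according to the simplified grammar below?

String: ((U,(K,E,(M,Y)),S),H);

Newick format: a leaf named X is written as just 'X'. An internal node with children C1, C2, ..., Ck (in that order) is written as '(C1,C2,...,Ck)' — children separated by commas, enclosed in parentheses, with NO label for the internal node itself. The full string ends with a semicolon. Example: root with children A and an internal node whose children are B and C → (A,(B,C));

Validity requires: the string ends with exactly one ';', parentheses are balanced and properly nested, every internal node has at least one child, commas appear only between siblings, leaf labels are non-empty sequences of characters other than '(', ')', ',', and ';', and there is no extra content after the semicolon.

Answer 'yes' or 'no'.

Input: ((U,(K,E,(M,Y)),S),H);
Paren balance: 4 '(' vs 4 ')' OK
Ends with single ';': True
Full parse: OK
Valid: True

Answer: yes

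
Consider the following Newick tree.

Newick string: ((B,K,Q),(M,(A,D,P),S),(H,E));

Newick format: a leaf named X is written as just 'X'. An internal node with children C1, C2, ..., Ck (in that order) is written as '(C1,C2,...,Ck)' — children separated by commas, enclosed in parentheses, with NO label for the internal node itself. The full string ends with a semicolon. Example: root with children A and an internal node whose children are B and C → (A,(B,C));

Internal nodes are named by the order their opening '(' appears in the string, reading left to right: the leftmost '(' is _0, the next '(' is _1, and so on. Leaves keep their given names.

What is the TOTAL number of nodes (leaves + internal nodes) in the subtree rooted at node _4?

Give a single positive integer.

Newick: ((B,K,Q),(M,(A,D,P),S),(H,E));
Locate _4: it is the '(' at position 23 (the 5th '(' reading left to right).
Query: subtree rooted at _4
_4: subtree_size = 1 + 2
  H: subtree_size = 1 + 0
  E: subtree_size = 1 + 0
Total subtree size of _4: 3

Answer: 3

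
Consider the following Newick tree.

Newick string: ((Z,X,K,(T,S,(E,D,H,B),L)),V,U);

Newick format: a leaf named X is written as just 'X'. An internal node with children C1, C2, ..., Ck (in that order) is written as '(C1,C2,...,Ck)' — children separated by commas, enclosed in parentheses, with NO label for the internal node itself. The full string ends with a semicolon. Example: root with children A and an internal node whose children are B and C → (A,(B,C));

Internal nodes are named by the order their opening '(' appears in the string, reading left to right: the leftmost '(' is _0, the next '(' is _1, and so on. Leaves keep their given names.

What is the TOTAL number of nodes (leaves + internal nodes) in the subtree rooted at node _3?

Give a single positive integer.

Newick: ((Z,X,K,(T,S,(E,D,H,B),L)),V,U);
Locate _3: it is the '(' at position 13 (the 4th '(' reading left to right).
Query: subtree rooted at _3
_3: subtree_size = 1 + 4
  E: subtree_size = 1 + 0
  D: subtree_size = 1 + 0
  H: subtree_size = 1 + 0
  B: subtree_size = 1 + 0
Total subtree size of _3: 5

Answer: 5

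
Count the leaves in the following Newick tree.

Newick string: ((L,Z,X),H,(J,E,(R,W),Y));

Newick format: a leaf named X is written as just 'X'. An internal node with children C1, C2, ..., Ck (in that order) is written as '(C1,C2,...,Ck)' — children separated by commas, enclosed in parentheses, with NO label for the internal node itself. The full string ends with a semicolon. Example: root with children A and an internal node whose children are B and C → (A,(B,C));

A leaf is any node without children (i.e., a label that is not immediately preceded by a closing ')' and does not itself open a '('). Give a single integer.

Newick: ((L,Z,X),H,(J,E,(R,W),Y));
Scan left-to-right; a leaf is any maximal label run not followed by '(':
  pos 2: leaf 'L' → count = 1
  pos 4: leaf 'Z' → count = 2
  pos 6: leaf 'X' → count = 3
  pos 9: leaf 'H' → count = 4
  pos 12: leaf 'J' → count = 5
  pos 14: leaf 'E' → count = 6
  pos 17: leaf 'R' → count = 7
  pos 19: leaf 'W' → count = 8
  pos 22: leaf 'Y' → count = 9
Total leaves: 9

Answer: 9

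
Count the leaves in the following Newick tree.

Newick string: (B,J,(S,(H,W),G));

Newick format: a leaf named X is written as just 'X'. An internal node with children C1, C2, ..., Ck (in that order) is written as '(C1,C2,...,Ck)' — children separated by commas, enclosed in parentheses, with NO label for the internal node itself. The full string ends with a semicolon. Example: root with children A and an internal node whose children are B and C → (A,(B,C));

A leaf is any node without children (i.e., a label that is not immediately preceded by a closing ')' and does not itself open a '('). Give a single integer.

Answer: 6

Derivation:
Newick: (B,J,(S,(H,W),G));
Scan left-to-right; a leaf is any maximal label run not followed by '(':
  pos 1: leaf 'B' → count = 1
  pos 3: leaf 'J' → count = 2
  pos 6: leaf 'S' → count = 3
  pos 9: leaf 'H' → count = 4
  pos 11: leaf 'W' → count = 5
  pos 14: leaf 'G' → count = 6
Total leaves: 6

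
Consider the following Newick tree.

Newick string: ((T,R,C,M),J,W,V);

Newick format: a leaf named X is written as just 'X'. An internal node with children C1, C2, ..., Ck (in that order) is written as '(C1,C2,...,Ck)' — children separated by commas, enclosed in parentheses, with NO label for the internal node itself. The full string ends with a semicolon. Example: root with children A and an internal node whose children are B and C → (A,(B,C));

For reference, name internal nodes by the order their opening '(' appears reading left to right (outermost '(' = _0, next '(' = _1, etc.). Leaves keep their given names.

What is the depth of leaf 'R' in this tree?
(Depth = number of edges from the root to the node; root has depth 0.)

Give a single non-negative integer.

Answer: 2

Derivation:
Newick: ((T,R,C,M),J,W,V);
Naming internals by '(' encounter order: outermost '(' = _0, next = _1, ...
Query node: R
Path from root: _0 -> _1 -> R
Depth of R: 2 (number of edges from root)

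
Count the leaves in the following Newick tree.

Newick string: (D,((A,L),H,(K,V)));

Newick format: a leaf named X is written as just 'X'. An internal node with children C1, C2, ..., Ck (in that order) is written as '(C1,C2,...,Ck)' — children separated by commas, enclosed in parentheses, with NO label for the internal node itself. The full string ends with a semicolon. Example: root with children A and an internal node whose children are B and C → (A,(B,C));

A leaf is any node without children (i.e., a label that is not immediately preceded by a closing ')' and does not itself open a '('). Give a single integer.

Answer: 6

Derivation:
Newick: (D,((A,L),H,(K,V)));
Scan left-to-right; a leaf is any maximal label run not followed by '(':
  pos 1: leaf 'D' → count = 1
  pos 5: leaf 'A' → count = 2
  pos 7: leaf 'L' → count = 3
  pos 10: leaf 'H' → count = 4
  pos 13: leaf 'K' → count = 5
  pos 15: leaf 'V' → count = 6
Total leaves: 6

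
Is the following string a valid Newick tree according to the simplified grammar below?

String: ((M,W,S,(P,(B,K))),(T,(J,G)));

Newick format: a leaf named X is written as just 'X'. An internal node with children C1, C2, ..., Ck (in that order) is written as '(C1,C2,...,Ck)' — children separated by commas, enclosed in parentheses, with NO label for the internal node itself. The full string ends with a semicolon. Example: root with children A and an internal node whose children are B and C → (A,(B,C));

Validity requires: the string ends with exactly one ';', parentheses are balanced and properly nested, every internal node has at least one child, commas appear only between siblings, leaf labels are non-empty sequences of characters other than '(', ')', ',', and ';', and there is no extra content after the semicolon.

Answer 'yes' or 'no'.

Answer: yes

Derivation:
Input: ((M,W,S,(P,(B,K))),(T,(J,G)));
Paren balance: 6 '(' vs 6 ')' OK
Ends with single ';': True
Full parse: OK
Valid: True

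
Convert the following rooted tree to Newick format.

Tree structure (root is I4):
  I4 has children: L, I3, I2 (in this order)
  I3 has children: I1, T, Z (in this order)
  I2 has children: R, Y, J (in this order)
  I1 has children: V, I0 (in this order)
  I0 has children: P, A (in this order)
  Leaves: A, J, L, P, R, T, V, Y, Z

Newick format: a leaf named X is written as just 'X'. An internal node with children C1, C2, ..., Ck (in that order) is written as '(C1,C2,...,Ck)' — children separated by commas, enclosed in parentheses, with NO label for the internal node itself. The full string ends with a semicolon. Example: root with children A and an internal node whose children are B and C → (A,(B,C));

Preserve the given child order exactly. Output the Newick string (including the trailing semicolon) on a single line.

Answer: (L,((V,(P,A)),T,Z),(R,Y,J));

Derivation:
internal I4 with children ['L', 'I3', 'I2']
  leaf 'L' → 'L'
  internal I3 with children ['I1', 'T', 'Z']
    internal I1 with children ['V', 'I0']
      leaf 'V' → 'V'
      internal I0 with children ['P', 'A']
        leaf 'P' → 'P'
        leaf 'A' → 'A'
      → '(P,A)'
    → '(V,(P,A))'
    leaf 'T' → 'T'
    leaf 'Z' → 'Z'
  → '((V,(P,A)),T,Z)'
  internal I2 with children ['R', 'Y', 'J']
    leaf 'R' → 'R'
    leaf 'Y' → 'Y'
    leaf 'J' → 'J'
  → '(R,Y,J)'
→ '(L,((V,(P,A)),T,Z),(R,Y,J))'
Final: (L,((V,(P,A)),T,Z),(R,Y,J));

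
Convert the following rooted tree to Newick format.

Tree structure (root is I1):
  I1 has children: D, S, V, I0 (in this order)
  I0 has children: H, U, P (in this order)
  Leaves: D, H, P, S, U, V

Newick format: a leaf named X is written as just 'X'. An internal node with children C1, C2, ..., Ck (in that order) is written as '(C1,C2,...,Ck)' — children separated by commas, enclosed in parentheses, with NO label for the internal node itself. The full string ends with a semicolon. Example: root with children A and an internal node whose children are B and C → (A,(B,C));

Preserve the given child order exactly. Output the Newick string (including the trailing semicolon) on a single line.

Answer: (D,S,V,(H,U,P));

Derivation:
internal I1 with children ['D', 'S', 'V', 'I0']
  leaf 'D' → 'D'
  leaf 'S' → 'S'
  leaf 'V' → 'V'
  internal I0 with children ['H', 'U', 'P']
    leaf 'H' → 'H'
    leaf 'U' → 'U'
    leaf 'P' → 'P'
  → '(H,U,P)'
→ '(D,S,V,(H,U,P))'
Final: (D,S,V,(H,U,P));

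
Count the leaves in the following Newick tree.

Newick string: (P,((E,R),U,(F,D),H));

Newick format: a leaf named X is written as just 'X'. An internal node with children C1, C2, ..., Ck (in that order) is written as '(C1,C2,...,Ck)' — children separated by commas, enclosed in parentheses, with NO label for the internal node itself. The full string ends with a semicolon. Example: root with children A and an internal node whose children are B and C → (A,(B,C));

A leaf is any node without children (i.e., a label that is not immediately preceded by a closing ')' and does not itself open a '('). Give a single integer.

Answer: 7

Derivation:
Newick: (P,((E,R),U,(F,D),H));
Scan left-to-right; a leaf is any maximal label run not followed by '(':
  pos 1: leaf 'P' → count = 1
  pos 5: leaf 'E' → count = 2
  pos 7: leaf 'R' → count = 3
  pos 10: leaf 'U' → count = 4
  pos 13: leaf 'F' → count = 5
  pos 15: leaf 'D' → count = 6
  pos 18: leaf 'H' → count = 7
Total leaves: 7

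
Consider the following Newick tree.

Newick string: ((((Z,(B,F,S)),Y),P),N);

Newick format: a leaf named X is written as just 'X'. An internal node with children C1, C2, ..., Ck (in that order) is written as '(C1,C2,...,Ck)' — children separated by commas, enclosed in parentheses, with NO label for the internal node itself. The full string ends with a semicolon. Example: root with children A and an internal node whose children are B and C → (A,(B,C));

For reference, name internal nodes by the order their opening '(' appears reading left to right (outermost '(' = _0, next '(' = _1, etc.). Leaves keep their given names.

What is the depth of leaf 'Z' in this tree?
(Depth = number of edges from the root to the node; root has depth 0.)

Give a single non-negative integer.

Answer: 4

Derivation:
Newick: ((((Z,(B,F,S)),Y),P),N);
Naming internals by '(' encounter order: outermost '(' = _0, next = _1, ...
Query node: Z
Path from root: _0 -> _1 -> _2 -> _3 -> Z
Depth of Z: 4 (number of edges from root)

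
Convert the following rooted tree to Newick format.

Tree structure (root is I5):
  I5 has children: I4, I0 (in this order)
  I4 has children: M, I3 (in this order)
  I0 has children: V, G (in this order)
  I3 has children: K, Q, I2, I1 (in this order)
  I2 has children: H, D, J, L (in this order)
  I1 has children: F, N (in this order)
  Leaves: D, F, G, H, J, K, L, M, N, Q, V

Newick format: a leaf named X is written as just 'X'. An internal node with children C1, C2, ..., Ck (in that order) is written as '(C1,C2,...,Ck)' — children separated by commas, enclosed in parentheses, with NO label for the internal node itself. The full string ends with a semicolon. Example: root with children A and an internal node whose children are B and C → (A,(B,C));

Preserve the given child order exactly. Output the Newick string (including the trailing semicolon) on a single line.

Answer: ((M,(K,Q,(H,D,J,L),(F,N))),(V,G));

Derivation:
internal I5 with children ['I4', 'I0']
  internal I4 with children ['M', 'I3']
    leaf 'M' → 'M'
    internal I3 with children ['K', 'Q', 'I2', 'I1']
      leaf 'K' → 'K'
      leaf 'Q' → 'Q'
      internal I2 with children ['H', 'D', 'J', 'L']
        leaf 'H' → 'H'
        leaf 'D' → 'D'
        leaf 'J' → 'J'
        leaf 'L' → 'L'
      → '(H,D,J,L)'
      internal I1 with children ['F', 'N']
        leaf 'F' → 'F'
        leaf 'N' → 'N'
      → '(F,N)'
    → '(K,Q,(H,D,J,L),(F,N))'
  → '(M,(K,Q,(H,D,J,L),(F,N)))'
  internal I0 with children ['V', 'G']
    leaf 'V' → 'V'
    leaf 'G' → 'G'
  → '(V,G)'
→ '((M,(K,Q,(H,D,J,L),(F,N))),(V,G))'
Final: ((M,(K,Q,(H,D,J,L),(F,N))),(V,G));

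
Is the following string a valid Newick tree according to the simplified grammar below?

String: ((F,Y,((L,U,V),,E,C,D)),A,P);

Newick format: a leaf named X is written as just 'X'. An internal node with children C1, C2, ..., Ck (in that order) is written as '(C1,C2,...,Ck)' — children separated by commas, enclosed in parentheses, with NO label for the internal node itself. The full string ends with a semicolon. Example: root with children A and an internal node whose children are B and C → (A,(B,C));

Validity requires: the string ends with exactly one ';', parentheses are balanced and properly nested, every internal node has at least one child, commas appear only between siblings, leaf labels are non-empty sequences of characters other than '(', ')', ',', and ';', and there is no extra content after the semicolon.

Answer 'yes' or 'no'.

Input: ((F,Y,((L,U,V),,E,C,D)),A,P);
Paren balance: 4 '(' vs 4 ')' OK
Ends with single ';': True
Full parse: FAILS (empty leaf label at pos 15)
Valid: False

Answer: no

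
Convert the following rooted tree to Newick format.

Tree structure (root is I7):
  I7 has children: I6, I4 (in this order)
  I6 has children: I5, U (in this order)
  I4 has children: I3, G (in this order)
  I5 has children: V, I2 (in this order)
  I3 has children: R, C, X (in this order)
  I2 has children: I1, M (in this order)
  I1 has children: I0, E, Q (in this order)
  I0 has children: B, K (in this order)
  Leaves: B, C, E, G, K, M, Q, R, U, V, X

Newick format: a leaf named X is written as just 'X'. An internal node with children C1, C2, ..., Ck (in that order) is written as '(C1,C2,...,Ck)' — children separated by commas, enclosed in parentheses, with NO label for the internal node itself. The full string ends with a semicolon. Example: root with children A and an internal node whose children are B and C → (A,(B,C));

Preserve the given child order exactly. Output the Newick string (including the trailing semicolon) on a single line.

Answer: (((V,(((B,K),E,Q),M)),U),((R,C,X),G));

Derivation:
internal I7 with children ['I6', 'I4']
  internal I6 with children ['I5', 'U']
    internal I5 with children ['V', 'I2']
      leaf 'V' → 'V'
      internal I2 with children ['I1', 'M']
        internal I1 with children ['I0', 'E', 'Q']
          internal I0 with children ['B', 'K']
            leaf 'B' → 'B'
            leaf 'K' → 'K'
          → '(B,K)'
          leaf 'E' → 'E'
          leaf 'Q' → 'Q'
        → '((B,K),E,Q)'
        leaf 'M' → 'M'
      → '(((B,K),E,Q),M)'
    → '(V,(((B,K),E,Q),M))'
    leaf 'U' → 'U'
  → '((V,(((B,K),E,Q),M)),U)'
  internal I4 with children ['I3', 'G']
    internal I3 with children ['R', 'C', 'X']
      leaf 'R' → 'R'
      leaf 'C' → 'C'
      leaf 'X' → 'X'
    → '(R,C,X)'
    leaf 'G' → 'G'
  → '((R,C,X),G)'
→ '(((V,(((B,K),E,Q),M)),U),((R,C,X),G))'
Final: (((V,(((B,K),E,Q),M)),U),((R,C,X),G));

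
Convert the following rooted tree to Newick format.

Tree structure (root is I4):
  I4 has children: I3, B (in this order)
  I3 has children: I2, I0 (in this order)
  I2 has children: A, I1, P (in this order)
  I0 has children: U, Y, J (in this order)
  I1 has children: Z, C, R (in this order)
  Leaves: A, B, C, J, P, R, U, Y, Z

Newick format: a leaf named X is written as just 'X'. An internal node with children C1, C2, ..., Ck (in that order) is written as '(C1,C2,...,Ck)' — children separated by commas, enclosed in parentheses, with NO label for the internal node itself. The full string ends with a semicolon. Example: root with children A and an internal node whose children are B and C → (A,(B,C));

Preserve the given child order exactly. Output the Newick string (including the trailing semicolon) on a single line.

Answer: (((A,(Z,C,R),P),(U,Y,J)),B);

Derivation:
internal I4 with children ['I3', 'B']
  internal I3 with children ['I2', 'I0']
    internal I2 with children ['A', 'I1', 'P']
      leaf 'A' → 'A'
      internal I1 with children ['Z', 'C', 'R']
        leaf 'Z' → 'Z'
        leaf 'C' → 'C'
        leaf 'R' → 'R'
      → '(Z,C,R)'
      leaf 'P' → 'P'
    → '(A,(Z,C,R),P)'
    internal I0 with children ['U', 'Y', 'J']
      leaf 'U' → 'U'
      leaf 'Y' → 'Y'
      leaf 'J' → 'J'
    → '(U,Y,J)'
  → '((A,(Z,C,R),P),(U,Y,J))'
  leaf 'B' → 'B'
→ '(((A,(Z,C,R),P),(U,Y,J)),B)'
Final: (((A,(Z,C,R),P),(U,Y,J)),B);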